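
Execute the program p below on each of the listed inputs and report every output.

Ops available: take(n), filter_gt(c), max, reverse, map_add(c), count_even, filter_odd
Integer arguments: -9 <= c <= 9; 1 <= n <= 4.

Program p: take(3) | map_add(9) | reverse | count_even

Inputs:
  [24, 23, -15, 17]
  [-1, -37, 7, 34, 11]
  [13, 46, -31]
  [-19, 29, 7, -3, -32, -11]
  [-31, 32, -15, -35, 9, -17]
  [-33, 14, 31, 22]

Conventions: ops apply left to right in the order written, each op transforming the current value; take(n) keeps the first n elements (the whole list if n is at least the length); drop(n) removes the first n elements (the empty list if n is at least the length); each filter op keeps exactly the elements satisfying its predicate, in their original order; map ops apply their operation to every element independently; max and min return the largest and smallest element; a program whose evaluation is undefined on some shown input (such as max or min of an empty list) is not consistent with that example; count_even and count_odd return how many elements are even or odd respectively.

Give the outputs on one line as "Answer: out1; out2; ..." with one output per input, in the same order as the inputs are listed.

2; 3; 2; 3; 2; 2

Execution, op by op:
  [24, 23, -15, 17] -> [24, 23, -15] -> [33, 32, -6] -> [-6, 32, 33] -> 2
  [-1, -37, 7, 34, 11] -> [-1, -37, 7] -> [8, -28, 16] -> [16, -28, 8] -> 3
  [13, 46, -31] -> [13, 46, -31] -> [22, 55, -22] -> [-22, 55, 22] -> 2
  [-19, 29, 7, -3, -32, -11] -> [-19, 29, 7] -> [-10, 38, 16] -> [16, 38, -10] -> 3
  [-31, 32, -15, -35, 9, -17] -> [-31, 32, -15] -> [-22, 41, -6] -> [-6, 41, -22] -> 2
  [-33, 14, 31, 22] -> [-33, 14, 31] -> [-24, 23, 40] -> [40, 23, -24] -> 2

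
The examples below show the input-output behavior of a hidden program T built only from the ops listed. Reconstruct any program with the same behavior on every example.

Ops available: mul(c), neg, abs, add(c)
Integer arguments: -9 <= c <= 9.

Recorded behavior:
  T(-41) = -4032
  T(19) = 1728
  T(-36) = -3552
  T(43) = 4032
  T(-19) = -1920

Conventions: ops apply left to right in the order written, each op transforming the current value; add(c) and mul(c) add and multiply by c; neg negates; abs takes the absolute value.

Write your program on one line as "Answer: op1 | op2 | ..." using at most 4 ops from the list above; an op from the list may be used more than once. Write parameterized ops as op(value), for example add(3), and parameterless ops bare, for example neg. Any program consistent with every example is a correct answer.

add(-1) | mul(6) | mul(-2) | mul(-8)

Check, running the answer program on each example:
  -41 -> -42 -> -252 -> 504 -> -4032
  19 -> 18 -> 108 -> -216 -> 1728
  -36 -> -37 -> -222 -> 444 -> -3552
  43 -> 42 -> 252 -> -504 -> 4032
  -19 -> -20 -> -120 -> 240 -> -1920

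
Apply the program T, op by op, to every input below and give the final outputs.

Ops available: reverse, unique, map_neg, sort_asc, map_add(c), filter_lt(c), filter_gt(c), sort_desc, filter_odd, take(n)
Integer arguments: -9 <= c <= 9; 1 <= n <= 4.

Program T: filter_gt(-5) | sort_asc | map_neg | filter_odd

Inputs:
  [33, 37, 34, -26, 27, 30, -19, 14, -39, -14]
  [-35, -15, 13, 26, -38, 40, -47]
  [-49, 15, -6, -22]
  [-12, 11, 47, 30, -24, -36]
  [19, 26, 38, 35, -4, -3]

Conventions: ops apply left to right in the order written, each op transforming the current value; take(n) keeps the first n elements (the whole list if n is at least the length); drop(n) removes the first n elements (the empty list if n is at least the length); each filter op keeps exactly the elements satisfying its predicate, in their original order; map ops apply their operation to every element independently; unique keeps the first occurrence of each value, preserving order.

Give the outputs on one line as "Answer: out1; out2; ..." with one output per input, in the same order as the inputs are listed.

[-27, -33, -37]; [-13]; [-15]; [-11, -47]; [3, -19, -35]

Execution, op by op:
  [33, 37, 34, -26, 27, 30, -19, 14, -39, -14] -> [33, 37, 34, 27, 30, 14] -> [14, 27, 30, 33, 34, 37] -> [-14, -27, -30, -33, -34, -37] -> [-27, -33, -37]
  [-35, -15, 13, 26, -38, 40, -47] -> [13, 26, 40] -> [13, 26, 40] -> [-13, -26, -40] -> [-13]
  [-49, 15, -6, -22] -> [15] -> [15] -> [-15] -> [-15]
  [-12, 11, 47, 30, -24, -36] -> [11, 47, 30] -> [11, 30, 47] -> [-11, -30, -47] -> [-11, -47]
  [19, 26, 38, 35, -4, -3] -> [19, 26, 38, 35, -4, -3] -> [-4, -3, 19, 26, 35, 38] -> [4, 3, -19, -26, -35, -38] -> [3, -19, -35]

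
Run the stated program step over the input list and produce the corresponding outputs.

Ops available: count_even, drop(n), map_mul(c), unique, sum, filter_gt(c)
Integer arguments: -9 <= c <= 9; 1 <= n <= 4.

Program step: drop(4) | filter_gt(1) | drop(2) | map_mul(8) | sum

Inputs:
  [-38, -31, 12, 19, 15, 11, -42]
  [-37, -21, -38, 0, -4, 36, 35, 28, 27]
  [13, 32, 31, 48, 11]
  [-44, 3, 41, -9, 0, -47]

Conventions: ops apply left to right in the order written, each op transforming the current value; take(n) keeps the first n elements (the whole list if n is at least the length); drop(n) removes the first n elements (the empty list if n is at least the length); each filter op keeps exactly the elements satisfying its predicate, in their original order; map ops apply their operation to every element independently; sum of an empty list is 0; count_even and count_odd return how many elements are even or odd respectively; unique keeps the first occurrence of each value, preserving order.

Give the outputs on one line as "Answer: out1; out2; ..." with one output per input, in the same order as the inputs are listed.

0; 440; 0; 0

Execution, op by op:
  [-38, -31, 12, 19, 15, 11, -42] -> [15, 11, -42] -> [15, 11] -> [] -> [] -> 0
  [-37, -21, -38, 0, -4, 36, 35, 28, 27] -> [-4, 36, 35, 28, 27] -> [36, 35, 28, 27] -> [28, 27] -> [224, 216] -> 440
  [13, 32, 31, 48, 11] -> [11] -> [11] -> [] -> [] -> 0
  [-44, 3, 41, -9, 0, -47] -> [0, -47] -> [] -> [] -> [] -> 0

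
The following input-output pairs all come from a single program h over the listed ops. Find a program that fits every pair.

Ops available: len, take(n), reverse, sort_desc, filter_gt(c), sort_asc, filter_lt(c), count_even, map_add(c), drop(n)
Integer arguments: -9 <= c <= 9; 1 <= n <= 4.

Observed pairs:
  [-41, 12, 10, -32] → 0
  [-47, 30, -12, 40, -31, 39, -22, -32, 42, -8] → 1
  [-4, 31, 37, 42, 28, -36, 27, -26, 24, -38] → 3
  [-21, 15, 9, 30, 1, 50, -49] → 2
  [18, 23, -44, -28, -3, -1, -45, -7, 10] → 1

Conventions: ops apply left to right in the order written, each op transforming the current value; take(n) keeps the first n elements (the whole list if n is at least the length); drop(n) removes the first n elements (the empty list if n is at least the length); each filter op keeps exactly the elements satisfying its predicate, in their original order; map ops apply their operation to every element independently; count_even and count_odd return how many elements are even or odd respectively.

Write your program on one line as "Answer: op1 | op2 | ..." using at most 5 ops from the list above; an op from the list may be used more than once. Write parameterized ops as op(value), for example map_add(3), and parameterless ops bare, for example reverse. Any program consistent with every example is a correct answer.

filter_gt(0) | filter_gt(3) | map_add(-3) | count_even

Check, running the answer program on each example:
  [-41, 12, 10, -32] -> [12, 10] -> [12, 10] -> [9, 7] -> 0
  [-47, 30, -12, 40, -31, 39, -22, -32, 42, -8] -> [30, 40, 39, 42] -> [30, 40, 39, 42] -> [27, 37, 36, 39] -> 1
  [-4, 31, 37, 42, 28, -36, 27, -26, 24, -38] -> [31, 37, 42, 28, 27, 24] -> [31, 37, 42, 28, 27, 24] -> [28, 34, 39, 25, 24, 21] -> 3
  [-21, 15, 9, 30, 1, 50, -49] -> [15, 9, 30, 1, 50] -> [15, 9, 30, 50] -> [12, 6, 27, 47] -> 2
  [18, 23, -44, -28, -3, -1, -45, -7, 10] -> [18, 23, 10] -> [18, 23, 10] -> [15, 20, 7] -> 1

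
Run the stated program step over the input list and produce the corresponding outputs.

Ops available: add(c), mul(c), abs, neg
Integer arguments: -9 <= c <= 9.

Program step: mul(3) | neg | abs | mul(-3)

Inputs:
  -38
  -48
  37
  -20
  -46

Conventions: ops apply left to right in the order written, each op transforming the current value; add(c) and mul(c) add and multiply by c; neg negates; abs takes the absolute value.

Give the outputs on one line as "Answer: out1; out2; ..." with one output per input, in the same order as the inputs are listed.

-342; -432; -333; -180; -414

Execution, op by op:
  -38 -> -114 -> 114 -> 114 -> -342
  -48 -> -144 -> 144 -> 144 -> -432
  37 -> 111 -> -111 -> 111 -> -333
  -20 -> -60 -> 60 -> 60 -> -180
  -46 -> -138 -> 138 -> 138 -> -414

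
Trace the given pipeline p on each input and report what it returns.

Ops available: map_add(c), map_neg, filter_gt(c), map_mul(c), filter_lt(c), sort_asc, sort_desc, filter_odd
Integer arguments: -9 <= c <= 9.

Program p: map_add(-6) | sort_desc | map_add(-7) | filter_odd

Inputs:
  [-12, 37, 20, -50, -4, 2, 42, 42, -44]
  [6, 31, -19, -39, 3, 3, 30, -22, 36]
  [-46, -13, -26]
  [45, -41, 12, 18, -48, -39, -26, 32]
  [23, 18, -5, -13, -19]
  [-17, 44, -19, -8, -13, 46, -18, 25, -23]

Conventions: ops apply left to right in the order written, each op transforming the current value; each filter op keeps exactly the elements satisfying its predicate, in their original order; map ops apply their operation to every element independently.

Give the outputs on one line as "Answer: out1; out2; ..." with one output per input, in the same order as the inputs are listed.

[29, 29, 7, -11, -17, -25, -57, -63]; [23, 17, -7, -35]; [-39, -59]; [19, 5, -1, -39, -61]; [5]; [33, 31, -21, -31]

Execution, op by op:
  [-12, 37, 20, -50, -4, 2, 42, 42, -44] -> [-18, 31, 14, -56, -10, -4, 36, 36, -50] -> [36, 36, 31, 14, -4, -10, -18, -50, -56] -> [29, 29, 24, 7, -11, -17, -25, -57, -63] -> [29, 29, 7, -11, -17, -25, -57, -63]
  [6, 31, -19, -39, 3, 3, 30, -22, 36] -> [0, 25, -25, -45, -3, -3, 24, -28, 30] -> [30, 25, 24, 0, -3, -3, -25, -28, -45] -> [23, 18, 17, -7, -10, -10, -32, -35, -52] -> [23, 17, -7, -35]
  [-46, -13, -26] -> [-52, -19, -32] -> [-19, -32, -52] -> [-26, -39, -59] -> [-39, -59]
  [45, -41, 12, 18, -48, -39, -26, 32] -> [39, -47, 6, 12, -54, -45, -32, 26] -> [39, 26, 12, 6, -32, -45, -47, -54] -> [32, 19, 5, -1, -39, -52, -54, -61] -> [19, 5, -1, -39, -61]
  [23, 18, -5, -13, -19] -> [17, 12, -11, -19, -25] -> [17, 12, -11, -19, -25] -> [10, 5, -18, -26, -32] -> [5]
  [-17, 44, -19, -8, -13, 46, -18, 25, -23] -> [-23, 38, -25, -14, -19, 40, -24, 19, -29] -> [40, 38, 19, -14, -19, -23, -24, -25, -29] -> [33, 31, 12, -21, -26, -30, -31, -32, -36] -> [33, 31, -21, -31]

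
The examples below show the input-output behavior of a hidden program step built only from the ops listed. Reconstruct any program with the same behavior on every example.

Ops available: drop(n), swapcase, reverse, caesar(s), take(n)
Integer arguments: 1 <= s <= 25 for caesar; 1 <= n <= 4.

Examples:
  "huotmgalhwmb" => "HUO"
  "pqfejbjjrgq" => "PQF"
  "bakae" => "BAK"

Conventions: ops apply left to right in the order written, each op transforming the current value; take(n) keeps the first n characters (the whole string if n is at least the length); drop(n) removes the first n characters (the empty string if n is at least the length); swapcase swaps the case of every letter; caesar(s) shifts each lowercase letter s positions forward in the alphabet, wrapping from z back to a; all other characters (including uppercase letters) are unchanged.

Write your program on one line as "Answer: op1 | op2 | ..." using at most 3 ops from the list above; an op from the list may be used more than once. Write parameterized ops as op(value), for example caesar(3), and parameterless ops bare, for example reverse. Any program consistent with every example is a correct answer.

take(3) | swapcase

Check, running the answer program on each example:
  "huotmgalhwmb" -> "huo" -> "HUO"
  "pqfejbjjrgq" -> "pqf" -> "PQF"
  "bakae" -> "bak" -> "BAK"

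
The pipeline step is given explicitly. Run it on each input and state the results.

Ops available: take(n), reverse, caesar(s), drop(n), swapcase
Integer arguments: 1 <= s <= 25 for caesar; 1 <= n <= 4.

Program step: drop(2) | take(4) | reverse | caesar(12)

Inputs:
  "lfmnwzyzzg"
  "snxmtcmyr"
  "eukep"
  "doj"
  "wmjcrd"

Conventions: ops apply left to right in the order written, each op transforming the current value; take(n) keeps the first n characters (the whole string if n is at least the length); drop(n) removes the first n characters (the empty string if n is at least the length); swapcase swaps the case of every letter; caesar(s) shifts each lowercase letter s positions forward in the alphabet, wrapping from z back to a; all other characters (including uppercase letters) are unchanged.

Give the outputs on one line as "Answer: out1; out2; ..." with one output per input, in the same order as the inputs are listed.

"lizy"; "ofyj"; "bqw"; "v"; "pdov"

Execution, op by op:
  "lfmnwzyzzg" -> "mnwzyzzg" -> "mnwz" -> "zwnm" -> "lizy"
  "snxmtcmyr" -> "xmtcmyr" -> "xmtc" -> "ctmx" -> "ofyj"
  "eukep" -> "kep" -> "kep" -> "pek" -> "bqw"
  "doj" -> "j" -> "j" -> "j" -> "v"
  "wmjcrd" -> "jcrd" -> "jcrd" -> "drcj" -> "pdov"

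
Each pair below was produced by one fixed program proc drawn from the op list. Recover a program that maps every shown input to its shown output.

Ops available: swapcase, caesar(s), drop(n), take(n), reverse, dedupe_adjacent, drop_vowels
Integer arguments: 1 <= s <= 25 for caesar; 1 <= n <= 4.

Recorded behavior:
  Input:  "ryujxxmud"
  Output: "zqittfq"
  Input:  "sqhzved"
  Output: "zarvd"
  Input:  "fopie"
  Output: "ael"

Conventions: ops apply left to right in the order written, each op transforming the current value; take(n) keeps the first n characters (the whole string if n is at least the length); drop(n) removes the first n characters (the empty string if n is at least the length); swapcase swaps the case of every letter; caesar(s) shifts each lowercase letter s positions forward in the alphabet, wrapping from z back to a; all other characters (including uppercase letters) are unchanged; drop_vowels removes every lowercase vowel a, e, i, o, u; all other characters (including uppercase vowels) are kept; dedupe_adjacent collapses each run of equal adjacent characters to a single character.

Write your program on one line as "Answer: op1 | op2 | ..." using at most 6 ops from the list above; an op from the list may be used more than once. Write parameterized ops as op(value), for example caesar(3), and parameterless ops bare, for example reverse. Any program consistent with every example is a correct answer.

caesar(8) | caesar(19) | caesar(21) | drop(2) | reverse

Check, running the answer program on each example:
  "ryujxxmud" -> "zgcrffucl" -> "szvkyynve" -> "nuqfttiqz" -> "qfttiqz" -> "zqittfq"
  "sqhzved" -> "ayphdml" -> "triawfe" -> "omdvraz" -> "dvraz" -> "zarvd"
  "fopie" -> "nwxqm" -> "gpqjf" -> "bklea" -> "lea" -> "ael"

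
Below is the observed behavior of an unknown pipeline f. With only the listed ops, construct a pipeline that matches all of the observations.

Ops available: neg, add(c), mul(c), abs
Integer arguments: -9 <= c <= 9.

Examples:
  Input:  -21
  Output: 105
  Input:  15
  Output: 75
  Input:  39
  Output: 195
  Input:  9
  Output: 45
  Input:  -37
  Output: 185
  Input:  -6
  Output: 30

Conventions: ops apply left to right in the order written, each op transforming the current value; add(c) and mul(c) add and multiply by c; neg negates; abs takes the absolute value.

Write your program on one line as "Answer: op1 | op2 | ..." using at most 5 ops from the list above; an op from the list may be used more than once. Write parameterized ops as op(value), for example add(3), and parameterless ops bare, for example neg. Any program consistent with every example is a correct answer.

mul(-1) | abs | mul(-5) | neg

Check, running the answer program on each example:
  -21 -> 21 -> 21 -> -105 -> 105
  15 -> -15 -> 15 -> -75 -> 75
  39 -> -39 -> 39 -> -195 -> 195
  9 -> -9 -> 9 -> -45 -> 45
  -37 -> 37 -> 37 -> -185 -> 185
  -6 -> 6 -> 6 -> -30 -> 30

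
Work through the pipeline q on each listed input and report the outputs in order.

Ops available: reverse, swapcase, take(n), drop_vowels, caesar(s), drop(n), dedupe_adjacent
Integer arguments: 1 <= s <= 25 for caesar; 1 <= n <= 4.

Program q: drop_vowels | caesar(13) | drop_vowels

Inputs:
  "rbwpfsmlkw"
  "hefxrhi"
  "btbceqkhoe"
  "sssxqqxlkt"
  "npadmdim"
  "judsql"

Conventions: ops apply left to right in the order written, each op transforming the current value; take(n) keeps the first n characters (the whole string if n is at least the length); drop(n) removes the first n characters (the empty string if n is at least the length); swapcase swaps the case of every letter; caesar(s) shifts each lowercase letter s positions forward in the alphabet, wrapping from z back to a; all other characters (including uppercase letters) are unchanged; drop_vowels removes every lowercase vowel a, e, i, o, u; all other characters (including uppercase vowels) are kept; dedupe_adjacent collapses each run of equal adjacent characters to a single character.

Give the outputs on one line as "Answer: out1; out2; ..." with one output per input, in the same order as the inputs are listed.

Execution, op by op:
  "rbwpfsmlkw" -> "rbwpfsmlkw" -> "eojcsfzyxj" -> "jcsfzyxj"
  "hefxrhi" -> "hfxrh" -> "uskeu" -> "sk"
  "btbceqkhoe" -> "btbcqkh" -> "ogopdxu" -> "gpdx"
  "sssxqqxlkt" -> "sssxqqxlkt" -> "fffkddkyxg" -> "fffkddkyxg"
  "npadmdim" -> "npdmdm" -> "acqzqz" -> "cqzqz"
  "judsql" -> "jdsql" -> "wqfdy" -> "wqfdy"

"jcsfzyxj"; "sk"; "gpdx"; "fffkddkyxg"; "cqzqz"; "wqfdy"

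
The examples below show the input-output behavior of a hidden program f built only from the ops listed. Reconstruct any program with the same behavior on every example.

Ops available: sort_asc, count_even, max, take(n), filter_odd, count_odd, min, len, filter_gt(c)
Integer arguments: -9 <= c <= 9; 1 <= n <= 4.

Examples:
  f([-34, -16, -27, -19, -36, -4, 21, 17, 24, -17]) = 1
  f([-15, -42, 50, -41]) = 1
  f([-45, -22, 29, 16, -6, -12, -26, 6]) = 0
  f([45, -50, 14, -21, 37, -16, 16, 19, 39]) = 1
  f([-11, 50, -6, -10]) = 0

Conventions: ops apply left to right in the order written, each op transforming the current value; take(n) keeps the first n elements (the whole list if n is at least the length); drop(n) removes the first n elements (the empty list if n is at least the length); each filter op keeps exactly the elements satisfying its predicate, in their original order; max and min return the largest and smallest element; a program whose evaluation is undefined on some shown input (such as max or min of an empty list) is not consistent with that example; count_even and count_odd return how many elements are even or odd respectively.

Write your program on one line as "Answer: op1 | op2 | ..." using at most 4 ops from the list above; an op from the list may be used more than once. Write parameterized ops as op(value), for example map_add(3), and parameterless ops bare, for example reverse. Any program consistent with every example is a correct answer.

sort_asc | take(1) | count_even

Check, running the answer program on each example:
  [-34, -16, -27, -19, -36, -4, 21, 17, 24, -17] -> [-36, -34, -27, -19, -17, -16, -4, 17, 21, 24] -> [-36] -> 1
  [-15, -42, 50, -41] -> [-42, -41, -15, 50] -> [-42] -> 1
  [-45, -22, 29, 16, -6, -12, -26, 6] -> [-45, -26, -22, -12, -6, 6, 16, 29] -> [-45] -> 0
  [45, -50, 14, -21, 37, -16, 16, 19, 39] -> [-50, -21, -16, 14, 16, 19, 37, 39, 45] -> [-50] -> 1
  [-11, 50, -6, -10] -> [-11, -10, -6, 50] -> [-11] -> 0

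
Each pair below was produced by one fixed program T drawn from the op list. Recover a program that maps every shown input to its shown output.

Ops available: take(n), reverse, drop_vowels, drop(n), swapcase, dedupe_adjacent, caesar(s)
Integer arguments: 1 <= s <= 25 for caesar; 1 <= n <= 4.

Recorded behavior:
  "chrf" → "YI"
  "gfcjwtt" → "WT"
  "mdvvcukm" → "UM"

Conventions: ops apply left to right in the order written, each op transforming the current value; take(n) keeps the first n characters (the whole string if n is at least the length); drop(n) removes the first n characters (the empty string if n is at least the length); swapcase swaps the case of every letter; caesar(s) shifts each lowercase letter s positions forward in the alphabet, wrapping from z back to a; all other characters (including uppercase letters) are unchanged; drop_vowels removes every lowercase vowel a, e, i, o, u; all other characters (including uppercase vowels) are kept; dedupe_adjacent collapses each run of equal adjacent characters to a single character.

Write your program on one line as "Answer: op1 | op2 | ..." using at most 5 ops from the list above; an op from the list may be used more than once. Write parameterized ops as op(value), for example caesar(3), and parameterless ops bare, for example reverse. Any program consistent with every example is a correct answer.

caesar(17) | swapcase | drop(1) | take(2)

Check, running the answer program on each example:
  "chrf" -> "tyiw" -> "TYIW" -> "YIW" -> "YI"
  "gfcjwtt" -> "xwtankk" -> "XWTANKK" -> "WTANKK" -> "WT"
  "mdvvcukm" -> "dummtlbd" -> "DUMMTLBD" -> "UMMTLBD" -> "UM"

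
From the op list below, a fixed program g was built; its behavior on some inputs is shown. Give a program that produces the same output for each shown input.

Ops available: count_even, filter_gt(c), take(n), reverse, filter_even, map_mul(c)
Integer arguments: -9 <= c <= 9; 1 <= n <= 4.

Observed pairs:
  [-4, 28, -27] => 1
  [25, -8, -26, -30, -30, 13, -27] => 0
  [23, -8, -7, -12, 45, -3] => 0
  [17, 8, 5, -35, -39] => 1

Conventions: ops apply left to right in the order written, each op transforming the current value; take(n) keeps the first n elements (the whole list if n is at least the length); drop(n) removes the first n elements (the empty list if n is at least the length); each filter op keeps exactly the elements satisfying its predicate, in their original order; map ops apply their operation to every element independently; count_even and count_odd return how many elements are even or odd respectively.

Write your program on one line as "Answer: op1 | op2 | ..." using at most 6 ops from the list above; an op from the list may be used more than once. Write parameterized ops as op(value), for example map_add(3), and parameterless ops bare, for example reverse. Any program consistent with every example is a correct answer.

take(4) | filter_gt(-4) | map_mul(7) | take(2) | reverse | count_even

Check, running the answer program on each example:
  [-4, 28, -27] -> [-4, 28, -27] -> [28] -> [196] -> [196] -> [196] -> 1
  [25, -8, -26, -30, -30, 13, -27] -> [25, -8, -26, -30] -> [25] -> [175] -> [175] -> [175] -> 0
  [23, -8, -7, -12, 45, -3] -> [23, -8, -7, -12] -> [23] -> [161] -> [161] -> [161] -> 0
  [17, 8, 5, -35, -39] -> [17, 8, 5, -35] -> [17, 8, 5] -> [119, 56, 35] -> [119, 56] -> [56, 119] -> 1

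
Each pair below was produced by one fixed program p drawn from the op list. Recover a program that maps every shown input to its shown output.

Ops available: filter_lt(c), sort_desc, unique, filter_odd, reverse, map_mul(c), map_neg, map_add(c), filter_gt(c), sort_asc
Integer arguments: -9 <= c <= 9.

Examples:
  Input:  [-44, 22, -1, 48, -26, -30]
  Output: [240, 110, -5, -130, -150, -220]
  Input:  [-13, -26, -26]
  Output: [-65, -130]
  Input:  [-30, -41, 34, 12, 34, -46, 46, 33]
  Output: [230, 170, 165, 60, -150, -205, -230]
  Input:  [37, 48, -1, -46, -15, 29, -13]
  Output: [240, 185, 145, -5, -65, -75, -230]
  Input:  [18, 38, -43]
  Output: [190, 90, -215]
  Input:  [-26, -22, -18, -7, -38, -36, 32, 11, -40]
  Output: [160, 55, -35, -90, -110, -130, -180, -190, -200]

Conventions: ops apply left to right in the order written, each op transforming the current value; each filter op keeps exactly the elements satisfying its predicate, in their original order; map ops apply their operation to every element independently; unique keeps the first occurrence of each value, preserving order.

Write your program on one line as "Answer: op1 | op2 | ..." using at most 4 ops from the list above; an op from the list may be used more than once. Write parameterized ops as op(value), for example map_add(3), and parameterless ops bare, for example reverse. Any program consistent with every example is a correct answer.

map_mul(5) | unique | sort_asc | reverse

Check, running the answer program on each example:
  [-44, 22, -1, 48, -26, -30] -> [-220, 110, -5, 240, -130, -150] -> [-220, 110, -5, 240, -130, -150] -> [-220, -150, -130, -5, 110, 240] -> [240, 110, -5, -130, -150, -220]
  [-13, -26, -26] -> [-65, -130, -130] -> [-65, -130] -> [-130, -65] -> [-65, -130]
  [-30, -41, 34, 12, 34, -46, 46, 33] -> [-150, -205, 170, 60, 170, -230, 230, 165] -> [-150, -205, 170, 60, -230, 230, 165] -> [-230, -205, -150, 60, 165, 170, 230] -> [230, 170, 165, 60, -150, -205, -230]
  [37, 48, -1, -46, -15, 29, -13] -> [185, 240, -5, -230, -75, 145, -65] -> [185, 240, -5, -230, -75, 145, -65] -> [-230, -75, -65, -5, 145, 185, 240] -> [240, 185, 145, -5, -65, -75, -230]
  [18, 38, -43] -> [90, 190, -215] -> [90, 190, -215] -> [-215, 90, 190] -> [190, 90, -215]
  [-26, -22, -18, -7, -38, -36, 32, 11, -40] -> [-130, -110, -90, -35, -190, -180, 160, 55, -200] -> [-130, -110, -90, -35, -190, -180, 160, 55, -200] -> [-200, -190, -180, -130, -110, -90, -35, 55, 160] -> [160, 55, -35, -90, -110, -130, -180, -190, -200]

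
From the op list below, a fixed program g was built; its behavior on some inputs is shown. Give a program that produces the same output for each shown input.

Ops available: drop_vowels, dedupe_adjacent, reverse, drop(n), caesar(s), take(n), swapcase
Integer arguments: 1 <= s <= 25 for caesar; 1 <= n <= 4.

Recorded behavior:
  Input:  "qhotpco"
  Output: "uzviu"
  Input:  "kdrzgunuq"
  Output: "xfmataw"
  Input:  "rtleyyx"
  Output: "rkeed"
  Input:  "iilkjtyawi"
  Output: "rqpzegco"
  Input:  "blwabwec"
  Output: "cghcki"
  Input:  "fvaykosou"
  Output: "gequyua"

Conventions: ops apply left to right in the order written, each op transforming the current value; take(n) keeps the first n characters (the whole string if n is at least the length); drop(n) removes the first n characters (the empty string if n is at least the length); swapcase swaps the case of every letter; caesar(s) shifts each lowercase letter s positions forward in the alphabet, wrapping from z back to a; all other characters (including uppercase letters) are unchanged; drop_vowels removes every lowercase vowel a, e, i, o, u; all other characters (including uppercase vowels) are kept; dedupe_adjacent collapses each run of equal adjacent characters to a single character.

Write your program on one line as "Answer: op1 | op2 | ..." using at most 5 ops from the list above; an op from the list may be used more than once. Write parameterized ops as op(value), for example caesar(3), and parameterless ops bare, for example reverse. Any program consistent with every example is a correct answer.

swapcase | drop(2) | swapcase | caesar(6)

Check, running the answer program on each example:
  "qhotpco" -> "QHOTPCO" -> "OTPCO" -> "otpco" -> "uzviu"
  "kdrzgunuq" -> "KDRZGUNUQ" -> "RZGUNUQ" -> "rzgunuq" -> "xfmataw"
  "rtleyyx" -> "RTLEYYX" -> "LEYYX" -> "leyyx" -> "rkeed"
  "iilkjtyawi" -> "IILKJTYAWI" -> "LKJTYAWI" -> "lkjtyawi" -> "rqpzegco"
  "blwabwec" -> "BLWABWEC" -> "WABWEC" -> "wabwec" -> "cghcki"
  "fvaykosou" -> "FVAYKOSOU" -> "AYKOSOU" -> "aykosou" -> "gequyua"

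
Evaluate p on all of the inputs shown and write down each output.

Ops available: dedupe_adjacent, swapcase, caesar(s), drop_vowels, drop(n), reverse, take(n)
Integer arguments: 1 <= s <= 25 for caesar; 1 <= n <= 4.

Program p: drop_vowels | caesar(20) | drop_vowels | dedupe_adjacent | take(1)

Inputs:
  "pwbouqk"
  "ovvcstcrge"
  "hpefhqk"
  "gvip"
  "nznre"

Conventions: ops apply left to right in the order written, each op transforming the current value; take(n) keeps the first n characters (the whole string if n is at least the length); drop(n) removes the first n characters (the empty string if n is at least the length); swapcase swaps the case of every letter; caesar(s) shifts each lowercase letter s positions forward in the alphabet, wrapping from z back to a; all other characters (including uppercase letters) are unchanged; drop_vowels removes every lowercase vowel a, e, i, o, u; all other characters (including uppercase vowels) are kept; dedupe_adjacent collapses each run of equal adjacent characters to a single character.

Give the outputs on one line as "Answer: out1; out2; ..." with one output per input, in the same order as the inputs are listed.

"j"; "p"; "b"; "p"; "h"

Execution, op by op:
  "pwbouqk" -> "pwbqk" -> "jqvke" -> "jqvk" -> "jqvk" -> "j"
  "ovvcstcrge" -> "vvcstcrg" -> "ppwmnwla" -> "ppwmnwl" -> "pwmnwl" -> "p"
  "hpefhqk" -> "hpfhqk" -> "bjzbke" -> "bjzbk" -> "bjzbk" -> "b"
  "gvip" -> "gvp" -> "apj" -> "pj" -> "pj" -> "p"
  "nznre" -> "nznr" -> "hthl" -> "hthl" -> "hthl" -> "h"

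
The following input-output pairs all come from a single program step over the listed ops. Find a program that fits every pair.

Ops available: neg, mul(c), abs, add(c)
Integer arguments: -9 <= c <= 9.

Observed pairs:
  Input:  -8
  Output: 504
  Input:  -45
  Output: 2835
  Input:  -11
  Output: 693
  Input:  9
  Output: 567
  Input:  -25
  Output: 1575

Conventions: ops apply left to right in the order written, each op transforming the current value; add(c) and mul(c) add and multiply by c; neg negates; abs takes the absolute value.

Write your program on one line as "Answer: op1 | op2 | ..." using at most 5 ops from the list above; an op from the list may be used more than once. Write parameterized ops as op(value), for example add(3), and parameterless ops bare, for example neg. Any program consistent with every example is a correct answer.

mul(-7) | abs | neg | mul(-9)

Check, running the answer program on each example:
  -8 -> 56 -> 56 -> -56 -> 504
  -45 -> 315 -> 315 -> -315 -> 2835
  -11 -> 77 -> 77 -> -77 -> 693
  9 -> -63 -> 63 -> -63 -> 567
  -25 -> 175 -> 175 -> -175 -> 1575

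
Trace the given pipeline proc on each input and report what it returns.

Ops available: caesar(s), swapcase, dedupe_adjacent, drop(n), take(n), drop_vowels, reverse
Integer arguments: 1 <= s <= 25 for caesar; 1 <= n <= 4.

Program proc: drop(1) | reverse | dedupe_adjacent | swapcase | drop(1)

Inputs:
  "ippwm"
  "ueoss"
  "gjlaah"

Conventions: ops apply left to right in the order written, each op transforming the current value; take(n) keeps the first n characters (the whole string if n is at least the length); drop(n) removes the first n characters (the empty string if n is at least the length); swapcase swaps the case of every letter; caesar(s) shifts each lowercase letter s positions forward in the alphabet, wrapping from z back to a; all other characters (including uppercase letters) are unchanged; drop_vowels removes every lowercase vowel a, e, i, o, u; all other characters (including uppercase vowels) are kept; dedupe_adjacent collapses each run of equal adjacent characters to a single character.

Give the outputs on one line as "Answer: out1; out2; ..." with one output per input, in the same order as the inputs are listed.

Execution, op by op:
  "ippwm" -> "ppwm" -> "mwpp" -> "mwp" -> "MWP" -> "WP"
  "ueoss" -> "eoss" -> "ssoe" -> "soe" -> "SOE" -> "OE"
  "gjlaah" -> "jlaah" -> "haalj" -> "halj" -> "HALJ" -> "ALJ"

"WP"; "OE"; "ALJ"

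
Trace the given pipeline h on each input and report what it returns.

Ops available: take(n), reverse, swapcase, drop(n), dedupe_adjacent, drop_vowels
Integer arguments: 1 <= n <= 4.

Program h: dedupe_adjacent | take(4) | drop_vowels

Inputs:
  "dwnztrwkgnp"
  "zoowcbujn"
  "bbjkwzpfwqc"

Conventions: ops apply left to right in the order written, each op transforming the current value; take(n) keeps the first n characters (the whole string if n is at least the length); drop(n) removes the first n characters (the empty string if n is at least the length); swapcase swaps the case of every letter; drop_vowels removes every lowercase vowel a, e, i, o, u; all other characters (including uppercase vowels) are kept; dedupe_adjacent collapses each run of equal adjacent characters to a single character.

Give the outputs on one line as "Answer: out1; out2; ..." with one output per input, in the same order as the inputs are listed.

"dwnz"; "zwc"; "bjkw"

Execution, op by op:
  "dwnztrwkgnp" -> "dwnztrwkgnp" -> "dwnz" -> "dwnz"
  "zoowcbujn" -> "zowcbujn" -> "zowc" -> "zwc"
  "bbjkwzpfwqc" -> "bjkwzpfwqc" -> "bjkw" -> "bjkw"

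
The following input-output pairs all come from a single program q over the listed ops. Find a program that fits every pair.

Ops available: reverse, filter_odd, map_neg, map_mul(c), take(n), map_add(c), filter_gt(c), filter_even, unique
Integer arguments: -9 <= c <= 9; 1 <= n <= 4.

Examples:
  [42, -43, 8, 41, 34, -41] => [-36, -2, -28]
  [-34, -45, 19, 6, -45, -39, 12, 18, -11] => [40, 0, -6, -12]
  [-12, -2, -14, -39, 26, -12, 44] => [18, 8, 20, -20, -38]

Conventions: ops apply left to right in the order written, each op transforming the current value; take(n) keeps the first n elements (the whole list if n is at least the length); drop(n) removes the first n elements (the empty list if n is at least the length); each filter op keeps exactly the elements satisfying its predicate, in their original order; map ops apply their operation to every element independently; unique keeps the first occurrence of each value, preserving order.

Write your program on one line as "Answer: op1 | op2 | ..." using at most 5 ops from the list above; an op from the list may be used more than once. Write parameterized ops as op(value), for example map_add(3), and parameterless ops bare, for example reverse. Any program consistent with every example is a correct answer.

map_neg | filter_even | unique | map_add(6)

Check, running the answer program on each example:
  [42, -43, 8, 41, 34, -41] -> [-42, 43, -8, -41, -34, 41] -> [-42, -8, -34] -> [-42, -8, -34] -> [-36, -2, -28]
  [-34, -45, 19, 6, -45, -39, 12, 18, -11] -> [34, 45, -19, -6, 45, 39, -12, -18, 11] -> [34, -6, -12, -18] -> [34, -6, -12, -18] -> [40, 0, -6, -12]
  [-12, -2, -14, -39, 26, -12, 44] -> [12, 2, 14, 39, -26, 12, -44] -> [12, 2, 14, -26, 12, -44] -> [12, 2, 14, -26, -44] -> [18, 8, 20, -20, -38]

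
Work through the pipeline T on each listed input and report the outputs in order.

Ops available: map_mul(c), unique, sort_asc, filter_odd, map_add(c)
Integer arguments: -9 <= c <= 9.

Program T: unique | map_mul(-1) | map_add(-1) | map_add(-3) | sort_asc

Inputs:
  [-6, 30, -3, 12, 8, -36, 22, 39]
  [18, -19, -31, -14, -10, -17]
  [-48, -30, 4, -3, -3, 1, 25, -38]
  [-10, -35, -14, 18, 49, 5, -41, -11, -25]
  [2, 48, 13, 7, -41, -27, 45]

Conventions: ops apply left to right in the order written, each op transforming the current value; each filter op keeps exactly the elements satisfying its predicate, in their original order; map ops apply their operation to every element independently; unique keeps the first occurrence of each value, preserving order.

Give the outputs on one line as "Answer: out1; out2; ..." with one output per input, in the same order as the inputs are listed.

Execution, op by op:
  [-6, 30, -3, 12, 8, -36, 22, 39] -> [-6, 30, -3, 12, 8, -36, 22, 39] -> [6, -30, 3, -12, -8, 36, -22, -39] -> [5, -31, 2, -13, -9, 35, -23, -40] -> [2, -34, -1, -16, -12, 32, -26, -43] -> [-43, -34, -26, -16, -12, -1, 2, 32]
  [18, -19, -31, -14, -10, -17] -> [18, -19, -31, -14, -10, -17] -> [-18, 19, 31, 14, 10, 17] -> [-19, 18, 30, 13, 9, 16] -> [-22, 15, 27, 10, 6, 13] -> [-22, 6, 10, 13, 15, 27]
  [-48, -30, 4, -3, -3, 1, 25, -38] -> [-48, -30, 4, -3, 1, 25, -38] -> [48, 30, -4, 3, -1, -25, 38] -> [47, 29, -5, 2, -2, -26, 37] -> [44, 26, -8, -1, -5, -29, 34] -> [-29, -8, -5, -1, 26, 34, 44]
  [-10, -35, -14, 18, 49, 5, -41, -11, -25] -> [-10, -35, -14, 18, 49, 5, -41, -11, -25] -> [10, 35, 14, -18, -49, -5, 41, 11, 25] -> [9, 34, 13, -19, -50, -6, 40, 10, 24] -> [6, 31, 10, -22, -53, -9, 37, 7, 21] -> [-53, -22, -9, 6, 7, 10, 21, 31, 37]
  [2, 48, 13, 7, -41, -27, 45] -> [2, 48, 13, 7, -41, -27, 45] -> [-2, -48, -13, -7, 41, 27, -45] -> [-3, -49, -14, -8, 40, 26, -46] -> [-6, -52, -17, -11, 37, 23, -49] -> [-52, -49, -17, -11, -6, 23, 37]

[-43, -34, -26, -16, -12, -1, 2, 32]; [-22, 6, 10, 13, 15, 27]; [-29, -8, -5, -1, 26, 34, 44]; [-53, -22, -9, 6, 7, 10, 21, 31, 37]; [-52, -49, -17, -11, -6, 23, 37]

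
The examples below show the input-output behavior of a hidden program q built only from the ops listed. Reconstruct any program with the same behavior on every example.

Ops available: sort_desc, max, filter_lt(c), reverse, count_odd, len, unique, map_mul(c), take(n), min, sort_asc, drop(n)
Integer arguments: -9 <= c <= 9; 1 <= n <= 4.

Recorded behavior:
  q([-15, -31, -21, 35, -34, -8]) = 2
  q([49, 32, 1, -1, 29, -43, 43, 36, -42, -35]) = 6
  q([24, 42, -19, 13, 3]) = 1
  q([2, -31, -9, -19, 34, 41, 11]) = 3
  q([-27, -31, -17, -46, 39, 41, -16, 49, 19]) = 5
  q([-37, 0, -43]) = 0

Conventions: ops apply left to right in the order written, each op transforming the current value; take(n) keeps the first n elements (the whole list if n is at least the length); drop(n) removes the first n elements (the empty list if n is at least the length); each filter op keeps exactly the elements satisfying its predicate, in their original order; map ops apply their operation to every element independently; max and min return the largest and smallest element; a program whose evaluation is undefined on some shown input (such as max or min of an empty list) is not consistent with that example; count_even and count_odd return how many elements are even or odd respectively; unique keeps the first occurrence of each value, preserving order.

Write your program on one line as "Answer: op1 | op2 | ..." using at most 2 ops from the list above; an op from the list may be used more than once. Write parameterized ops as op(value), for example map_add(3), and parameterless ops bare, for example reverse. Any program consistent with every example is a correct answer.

drop(4) | len

Check, running the answer program on each example:
  [-15, -31, -21, 35, -34, -8] -> [-34, -8] -> 2
  [49, 32, 1, -1, 29, -43, 43, 36, -42, -35] -> [29, -43, 43, 36, -42, -35] -> 6
  [24, 42, -19, 13, 3] -> [3] -> 1
  [2, -31, -9, -19, 34, 41, 11] -> [34, 41, 11] -> 3
  [-27, -31, -17, -46, 39, 41, -16, 49, 19] -> [39, 41, -16, 49, 19] -> 5
  [-37, 0, -43] -> [] -> 0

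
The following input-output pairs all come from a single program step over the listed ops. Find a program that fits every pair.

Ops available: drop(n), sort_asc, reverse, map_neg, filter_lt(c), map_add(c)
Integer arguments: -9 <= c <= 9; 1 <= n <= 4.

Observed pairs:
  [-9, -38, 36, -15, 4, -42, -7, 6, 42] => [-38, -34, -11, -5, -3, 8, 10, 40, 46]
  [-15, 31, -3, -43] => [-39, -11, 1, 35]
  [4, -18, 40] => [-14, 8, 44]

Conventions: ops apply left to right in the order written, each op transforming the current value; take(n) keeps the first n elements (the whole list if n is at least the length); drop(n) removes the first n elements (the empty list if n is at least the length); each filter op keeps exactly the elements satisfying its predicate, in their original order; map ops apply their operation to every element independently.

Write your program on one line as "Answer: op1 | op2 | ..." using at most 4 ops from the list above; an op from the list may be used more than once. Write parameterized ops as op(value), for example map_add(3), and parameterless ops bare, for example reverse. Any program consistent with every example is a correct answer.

reverse | sort_asc | map_add(4)

Check, running the answer program on each example:
  [-9, -38, 36, -15, 4, -42, -7, 6, 42] -> [42, 6, -7, -42, 4, -15, 36, -38, -9] -> [-42, -38, -15, -9, -7, 4, 6, 36, 42] -> [-38, -34, -11, -5, -3, 8, 10, 40, 46]
  [-15, 31, -3, -43] -> [-43, -3, 31, -15] -> [-43, -15, -3, 31] -> [-39, -11, 1, 35]
  [4, -18, 40] -> [40, -18, 4] -> [-18, 4, 40] -> [-14, 8, 44]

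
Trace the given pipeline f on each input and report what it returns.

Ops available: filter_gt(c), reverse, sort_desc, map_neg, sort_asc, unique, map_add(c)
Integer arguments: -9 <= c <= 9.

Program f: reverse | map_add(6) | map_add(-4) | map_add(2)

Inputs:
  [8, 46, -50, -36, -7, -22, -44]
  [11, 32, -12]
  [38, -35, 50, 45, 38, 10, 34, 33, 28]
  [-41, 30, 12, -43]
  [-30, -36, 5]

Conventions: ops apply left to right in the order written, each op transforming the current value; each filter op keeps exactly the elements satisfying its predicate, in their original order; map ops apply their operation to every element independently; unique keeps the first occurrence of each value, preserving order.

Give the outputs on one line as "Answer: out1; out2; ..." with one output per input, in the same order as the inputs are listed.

Execution, op by op:
  [8, 46, -50, -36, -7, -22, -44] -> [-44, -22, -7, -36, -50, 46, 8] -> [-38, -16, -1, -30, -44, 52, 14] -> [-42, -20, -5, -34, -48, 48, 10] -> [-40, -18, -3, -32, -46, 50, 12]
  [11, 32, -12] -> [-12, 32, 11] -> [-6, 38, 17] -> [-10, 34, 13] -> [-8, 36, 15]
  [38, -35, 50, 45, 38, 10, 34, 33, 28] -> [28, 33, 34, 10, 38, 45, 50, -35, 38] -> [34, 39, 40, 16, 44, 51, 56, -29, 44] -> [30, 35, 36, 12, 40, 47, 52, -33, 40] -> [32, 37, 38, 14, 42, 49, 54, -31, 42]
  [-41, 30, 12, -43] -> [-43, 12, 30, -41] -> [-37, 18, 36, -35] -> [-41, 14, 32, -39] -> [-39, 16, 34, -37]
  [-30, -36, 5] -> [5, -36, -30] -> [11, -30, -24] -> [7, -34, -28] -> [9, -32, -26]

[-40, -18, -3, -32, -46, 50, 12]; [-8, 36, 15]; [32, 37, 38, 14, 42, 49, 54, -31, 42]; [-39, 16, 34, -37]; [9, -32, -26]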